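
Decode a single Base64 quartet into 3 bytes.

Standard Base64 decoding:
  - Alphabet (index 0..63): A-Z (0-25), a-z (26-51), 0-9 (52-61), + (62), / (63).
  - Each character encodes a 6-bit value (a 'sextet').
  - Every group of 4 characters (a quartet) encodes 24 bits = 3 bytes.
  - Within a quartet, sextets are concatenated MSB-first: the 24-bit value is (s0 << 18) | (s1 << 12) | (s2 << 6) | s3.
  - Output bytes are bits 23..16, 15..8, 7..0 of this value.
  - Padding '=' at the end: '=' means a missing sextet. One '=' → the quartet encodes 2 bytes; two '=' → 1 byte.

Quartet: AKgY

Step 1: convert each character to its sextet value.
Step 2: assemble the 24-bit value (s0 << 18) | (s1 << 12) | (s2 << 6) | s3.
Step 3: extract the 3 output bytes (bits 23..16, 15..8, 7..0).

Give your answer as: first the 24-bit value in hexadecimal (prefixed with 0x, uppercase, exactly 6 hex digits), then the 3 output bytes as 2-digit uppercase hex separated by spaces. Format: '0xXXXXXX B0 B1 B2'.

Answer: 0x00A818 00 A8 18

Derivation:
Sextets: A=0, K=10, g=32, Y=24
24-bit: (0<<18) | (10<<12) | (32<<6) | 24
      = 0x000000 | 0x00A000 | 0x000800 | 0x000018
      = 0x00A818
Bytes: (v>>16)&0xFF=00, (v>>8)&0xFF=A8, v&0xFF=18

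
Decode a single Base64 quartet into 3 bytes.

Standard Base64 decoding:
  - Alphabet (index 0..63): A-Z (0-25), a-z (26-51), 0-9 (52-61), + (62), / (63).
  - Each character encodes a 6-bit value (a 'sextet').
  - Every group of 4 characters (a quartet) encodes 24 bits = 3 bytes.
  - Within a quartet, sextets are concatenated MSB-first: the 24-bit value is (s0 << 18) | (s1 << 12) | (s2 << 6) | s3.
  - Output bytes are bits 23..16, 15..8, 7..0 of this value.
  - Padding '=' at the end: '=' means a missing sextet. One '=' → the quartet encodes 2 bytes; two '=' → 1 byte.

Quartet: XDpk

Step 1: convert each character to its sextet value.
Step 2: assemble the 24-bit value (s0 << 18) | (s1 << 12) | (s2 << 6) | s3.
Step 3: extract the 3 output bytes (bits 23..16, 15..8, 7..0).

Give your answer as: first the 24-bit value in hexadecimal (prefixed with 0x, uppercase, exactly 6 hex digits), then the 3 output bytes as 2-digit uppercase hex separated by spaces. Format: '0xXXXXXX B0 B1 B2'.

Answer: 0x5C3A64 5C 3A 64

Derivation:
Sextets: X=23, D=3, p=41, k=36
24-bit: (23<<18) | (3<<12) | (41<<6) | 36
      = 0x5C0000 | 0x003000 | 0x000A40 | 0x000024
      = 0x5C3A64
Bytes: (v>>16)&0xFF=5C, (v>>8)&0xFF=3A, v&0xFF=64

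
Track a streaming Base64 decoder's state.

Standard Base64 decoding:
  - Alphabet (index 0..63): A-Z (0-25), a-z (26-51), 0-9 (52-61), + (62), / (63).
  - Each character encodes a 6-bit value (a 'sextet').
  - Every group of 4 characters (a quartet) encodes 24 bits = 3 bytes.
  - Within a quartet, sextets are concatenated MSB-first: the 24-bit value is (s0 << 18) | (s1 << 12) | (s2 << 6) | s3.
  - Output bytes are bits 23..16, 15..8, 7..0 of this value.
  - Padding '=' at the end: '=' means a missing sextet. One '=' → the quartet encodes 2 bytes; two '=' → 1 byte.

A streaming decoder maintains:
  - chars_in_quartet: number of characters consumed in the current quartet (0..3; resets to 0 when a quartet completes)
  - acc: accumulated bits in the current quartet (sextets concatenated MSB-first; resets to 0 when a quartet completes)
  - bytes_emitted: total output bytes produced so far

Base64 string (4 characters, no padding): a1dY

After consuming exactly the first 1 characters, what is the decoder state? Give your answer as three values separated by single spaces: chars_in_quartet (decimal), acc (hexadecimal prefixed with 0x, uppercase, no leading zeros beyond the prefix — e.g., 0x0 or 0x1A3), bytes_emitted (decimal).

Answer: 1 0x1A 0

Derivation:
After char 0 ('a'=26): chars_in_quartet=1 acc=0x1A bytes_emitted=0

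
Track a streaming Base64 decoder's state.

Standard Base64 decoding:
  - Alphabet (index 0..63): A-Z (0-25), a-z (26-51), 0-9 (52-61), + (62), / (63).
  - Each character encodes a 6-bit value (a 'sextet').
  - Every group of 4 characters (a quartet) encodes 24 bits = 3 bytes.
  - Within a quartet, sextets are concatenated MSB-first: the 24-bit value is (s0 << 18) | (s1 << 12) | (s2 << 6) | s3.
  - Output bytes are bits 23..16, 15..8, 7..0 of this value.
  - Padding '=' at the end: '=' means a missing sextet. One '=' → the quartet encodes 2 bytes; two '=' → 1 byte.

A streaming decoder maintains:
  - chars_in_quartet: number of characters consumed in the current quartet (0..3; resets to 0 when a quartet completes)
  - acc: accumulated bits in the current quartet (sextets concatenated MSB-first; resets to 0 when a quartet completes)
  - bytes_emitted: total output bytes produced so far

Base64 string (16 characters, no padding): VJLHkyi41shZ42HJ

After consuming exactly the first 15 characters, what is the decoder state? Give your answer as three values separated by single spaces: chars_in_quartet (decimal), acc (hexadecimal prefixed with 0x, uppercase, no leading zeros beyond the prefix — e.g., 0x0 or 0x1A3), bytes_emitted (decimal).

Answer: 3 0x38D87 9

Derivation:
After char 0 ('V'=21): chars_in_quartet=1 acc=0x15 bytes_emitted=0
After char 1 ('J'=9): chars_in_quartet=2 acc=0x549 bytes_emitted=0
After char 2 ('L'=11): chars_in_quartet=3 acc=0x1524B bytes_emitted=0
After char 3 ('H'=7): chars_in_quartet=4 acc=0x5492C7 -> emit 54 92 C7, reset; bytes_emitted=3
After char 4 ('k'=36): chars_in_quartet=1 acc=0x24 bytes_emitted=3
After char 5 ('y'=50): chars_in_quartet=2 acc=0x932 bytes_emitted=3
After char 6 ('i'=34): chars_in_quartet=3 acc=0x24CA2 bytes_emitted=3
After char 7 ('4'=56): chars_in_quartet=4 acc=0x9328B8 -> emit 93 28 B8, reset; bytes_emitted=6
After char 8 ('1'=53): chars_in_quartet=1 acc=0x35 bytes_emitted=6
After char 9 ('s'=44): chars_in_quartet=2 acc=0xD6C bytes_emitted=6
After char 10 ('h'=33): chars_in_quartet=3 acc=0x35B21 bytes_emitted=6
After char 11 ('Z'=25): chars_in_quartet=4 acc=0xD6C859 -> emit D6 C8 59, reset; bytes_emitted=9
After char 12 ('4'=56): chars_in_quartet=1 acc=0x38 bytes_emitted=9
After char 13 ('2'=54): chars_in_quartet=2 acc=0xE36 bytes_emitted=9
After char 14 ('H'=7): chars_in_quartet=3 acc=0x38D87 bytes_emitted=9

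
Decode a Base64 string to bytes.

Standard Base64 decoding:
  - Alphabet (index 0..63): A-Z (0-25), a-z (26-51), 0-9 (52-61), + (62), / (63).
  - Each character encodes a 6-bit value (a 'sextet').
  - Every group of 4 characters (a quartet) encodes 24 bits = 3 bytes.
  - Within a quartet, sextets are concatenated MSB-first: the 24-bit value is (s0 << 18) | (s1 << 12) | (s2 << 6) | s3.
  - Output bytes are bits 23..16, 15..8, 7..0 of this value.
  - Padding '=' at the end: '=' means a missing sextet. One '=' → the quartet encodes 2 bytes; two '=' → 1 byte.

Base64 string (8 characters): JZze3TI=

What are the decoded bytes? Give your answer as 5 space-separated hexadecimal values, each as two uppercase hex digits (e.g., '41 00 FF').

Answer: 25 9C DE DD 32

Derivation:
After char 0 ('J'=9): chars_in_quartet=1 acc=0x9 bytes_emitted=0
After char 1 ('Z'=25): chars_in_quartet=2 acc=0x259 bytes_emitted=0
After char 2 ('z'=51): chars_in_quartet=3 acc=0x9673 bytes_emitted=0
After char 3 ('e'=30): chars_in_quartet=4 acc=0x259CDE -> emit 25 9C DE, reset; bytes_emitted=3
After char 4 ('3'=55): chars_in_quartet=1 acc=0x37 bytes_emitted=3
After char 5 ('T'=19): chars_in_quartet=2 acc=0xDD3 bytes_emitted=3
After char 6 ('I'=8): chars_in_quartet=3 acc=0x374C8 bytes_emitted=3
Padding '=': partial quartet acc=0x374C8 -> emit DD 32; bytes_emitted=5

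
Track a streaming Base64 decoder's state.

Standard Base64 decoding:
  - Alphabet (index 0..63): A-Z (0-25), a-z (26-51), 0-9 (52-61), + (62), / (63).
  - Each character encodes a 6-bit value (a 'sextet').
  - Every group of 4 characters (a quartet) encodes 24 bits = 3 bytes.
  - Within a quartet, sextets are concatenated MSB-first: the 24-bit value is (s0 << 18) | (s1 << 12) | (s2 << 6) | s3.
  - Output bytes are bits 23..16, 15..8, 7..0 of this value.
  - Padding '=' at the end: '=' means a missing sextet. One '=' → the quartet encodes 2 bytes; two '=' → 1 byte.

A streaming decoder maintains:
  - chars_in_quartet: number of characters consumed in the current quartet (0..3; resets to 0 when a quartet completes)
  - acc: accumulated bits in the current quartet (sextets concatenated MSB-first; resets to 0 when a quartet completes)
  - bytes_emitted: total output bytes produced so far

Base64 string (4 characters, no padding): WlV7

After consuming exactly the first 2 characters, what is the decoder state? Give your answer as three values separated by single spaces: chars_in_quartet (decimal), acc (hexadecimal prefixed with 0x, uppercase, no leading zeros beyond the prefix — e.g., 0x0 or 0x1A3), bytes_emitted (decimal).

After char 0 ('W'=22): chars_in_quartet=1 acc=0x16 bytes_emitted=0
After char 1 ('l'=37): chars_in_quartet=2 acc=0x5A5 bytes_emitted=0

Answer: 2 0x5A5 0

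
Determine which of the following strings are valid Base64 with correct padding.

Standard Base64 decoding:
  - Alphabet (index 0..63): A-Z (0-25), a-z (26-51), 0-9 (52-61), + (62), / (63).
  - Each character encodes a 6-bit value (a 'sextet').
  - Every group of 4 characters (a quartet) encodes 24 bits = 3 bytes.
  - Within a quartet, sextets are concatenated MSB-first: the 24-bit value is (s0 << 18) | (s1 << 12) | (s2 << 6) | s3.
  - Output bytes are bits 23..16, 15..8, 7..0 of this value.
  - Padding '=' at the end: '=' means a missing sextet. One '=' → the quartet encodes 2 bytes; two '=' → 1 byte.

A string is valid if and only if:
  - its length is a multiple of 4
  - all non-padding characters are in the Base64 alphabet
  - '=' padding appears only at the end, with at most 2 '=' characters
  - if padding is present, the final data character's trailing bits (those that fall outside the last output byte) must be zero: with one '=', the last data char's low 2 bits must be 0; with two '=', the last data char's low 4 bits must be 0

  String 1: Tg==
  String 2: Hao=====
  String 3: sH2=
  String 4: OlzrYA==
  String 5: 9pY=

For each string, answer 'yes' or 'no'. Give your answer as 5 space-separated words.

String 1: 'Tg==' → valid
String 2: 'Hao=====' → invalid (5 pad chars (max 2))
String 3: 'sH2=' → invalid (bad trailing bits)
String 4: 'OlzrYA==' → valid
String 5: '9pY=' → valid

Answer: yes no no yes yes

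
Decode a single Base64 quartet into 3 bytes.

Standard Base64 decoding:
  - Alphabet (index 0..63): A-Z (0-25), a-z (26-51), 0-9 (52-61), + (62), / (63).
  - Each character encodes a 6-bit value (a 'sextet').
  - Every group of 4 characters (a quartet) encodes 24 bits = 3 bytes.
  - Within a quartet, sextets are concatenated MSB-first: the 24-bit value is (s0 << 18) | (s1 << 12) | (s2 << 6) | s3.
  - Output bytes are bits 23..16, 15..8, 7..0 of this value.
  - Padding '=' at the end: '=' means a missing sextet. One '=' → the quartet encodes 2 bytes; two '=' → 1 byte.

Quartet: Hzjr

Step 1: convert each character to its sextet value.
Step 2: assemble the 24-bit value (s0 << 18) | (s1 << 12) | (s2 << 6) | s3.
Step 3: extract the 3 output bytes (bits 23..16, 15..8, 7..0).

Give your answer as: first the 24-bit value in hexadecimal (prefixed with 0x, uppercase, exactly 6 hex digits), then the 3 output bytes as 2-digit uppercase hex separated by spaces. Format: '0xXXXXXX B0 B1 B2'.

Sextets: H=7, z=51, j=35, r=43
24-bit: (7<<18) | (51<<12) | (35<<6) | 43
      = 0x1C0000 | 0x033000 | 0x0008C0 | 0x00002B
      = 0x1F38EB
Bytes: (v>>16)&0xFF=1F, (v>>8)&0xFF=38, v&0xFF=EB

Answer: 0x1F38EB 1F 38 EB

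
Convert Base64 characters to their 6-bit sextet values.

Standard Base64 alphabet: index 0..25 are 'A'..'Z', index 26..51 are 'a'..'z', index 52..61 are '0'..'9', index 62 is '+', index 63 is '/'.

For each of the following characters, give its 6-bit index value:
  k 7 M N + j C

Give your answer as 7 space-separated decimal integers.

'k': a..z range, 26 + ord('k') − ord('a') = 36
'7': 0..9 range, 52 + ord('7') − ord('0') = 59
'M': A..Z range, ord('M') − ord('A') = 12
'N': A..Z range, ord('N') − ord('A') = 13
'+': index 62
'j': a..z range, 26 + ord('j') − ord('a') = 35
'C': A..Z range, ord('C') − ord('A') = 2

Answer: 36 59 12 13 62 35 2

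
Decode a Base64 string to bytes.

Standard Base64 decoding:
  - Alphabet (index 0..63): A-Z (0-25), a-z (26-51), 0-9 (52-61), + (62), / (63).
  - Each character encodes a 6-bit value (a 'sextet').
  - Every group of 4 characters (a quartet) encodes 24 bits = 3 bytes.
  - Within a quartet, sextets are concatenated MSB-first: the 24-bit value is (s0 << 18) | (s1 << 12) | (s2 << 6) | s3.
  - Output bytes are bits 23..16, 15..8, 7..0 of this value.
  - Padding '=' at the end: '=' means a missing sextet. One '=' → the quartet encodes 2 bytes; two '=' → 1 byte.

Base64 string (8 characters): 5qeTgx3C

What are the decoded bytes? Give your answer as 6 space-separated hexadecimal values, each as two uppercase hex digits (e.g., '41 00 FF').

Answer: E6 A7 93 83 1D C2

Derivation:
After char 0 ('5'=57): chars_in_quartet=1 acc=0x39 bytes_emitted=0
After char 1 ('q'=42): chars_in_quartet=2 acc=0xE6A bytes_emitted=0
After char 2 ('e'=30): chars_in_quartet=3 acc=0x39A9E bytes_emitted=0
After char 3 ('T'=19): chars_in_quartet=4 acc=0xE6A793 -> emit E6 A7 93, reset; bytes_emitted=3
After char 4 ('g'=32): chars_in_quartet=1 acc=0x20 bytes_emitted=3
After char 5 ('x'=49): chars_in_quartet=2 acc=0x831 bytes_emitted=3
After char 6 ('3'=55): chars_in_quartet=3 acc=0x20C77 bytes_emitted=3
After char 7 ('C'=2): chars_in_quartet=4 acc=0x831DC2 -> emit 83 1D C2, reset; bytes_emitted=6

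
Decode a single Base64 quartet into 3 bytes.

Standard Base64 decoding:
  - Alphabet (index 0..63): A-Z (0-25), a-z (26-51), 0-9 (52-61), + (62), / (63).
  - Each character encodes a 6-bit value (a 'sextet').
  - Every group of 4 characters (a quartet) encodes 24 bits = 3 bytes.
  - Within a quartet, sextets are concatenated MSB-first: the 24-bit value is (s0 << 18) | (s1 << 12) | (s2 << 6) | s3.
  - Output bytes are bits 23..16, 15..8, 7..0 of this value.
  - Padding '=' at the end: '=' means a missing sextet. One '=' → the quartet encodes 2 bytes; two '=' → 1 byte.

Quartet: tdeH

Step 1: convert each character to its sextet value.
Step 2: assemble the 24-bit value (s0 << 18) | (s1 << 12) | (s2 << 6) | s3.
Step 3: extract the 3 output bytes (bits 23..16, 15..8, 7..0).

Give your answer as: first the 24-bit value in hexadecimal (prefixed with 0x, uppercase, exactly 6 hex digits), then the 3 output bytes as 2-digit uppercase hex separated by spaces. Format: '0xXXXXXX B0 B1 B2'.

Sextets: t=45, d=29, e=30, H=7
24-bit: (45<<18) | (29<<12) | (30<<6) | 7
      = 0xB40000 | 0x01D000 | 0x000780 | 0x000007
      = 0xB5D787
Bytes: (v>>16)&0xFF=B5, (v>>8)&0xFF=D7, v&0xFF=87

Answer: 0xB5D787 B5 D7 87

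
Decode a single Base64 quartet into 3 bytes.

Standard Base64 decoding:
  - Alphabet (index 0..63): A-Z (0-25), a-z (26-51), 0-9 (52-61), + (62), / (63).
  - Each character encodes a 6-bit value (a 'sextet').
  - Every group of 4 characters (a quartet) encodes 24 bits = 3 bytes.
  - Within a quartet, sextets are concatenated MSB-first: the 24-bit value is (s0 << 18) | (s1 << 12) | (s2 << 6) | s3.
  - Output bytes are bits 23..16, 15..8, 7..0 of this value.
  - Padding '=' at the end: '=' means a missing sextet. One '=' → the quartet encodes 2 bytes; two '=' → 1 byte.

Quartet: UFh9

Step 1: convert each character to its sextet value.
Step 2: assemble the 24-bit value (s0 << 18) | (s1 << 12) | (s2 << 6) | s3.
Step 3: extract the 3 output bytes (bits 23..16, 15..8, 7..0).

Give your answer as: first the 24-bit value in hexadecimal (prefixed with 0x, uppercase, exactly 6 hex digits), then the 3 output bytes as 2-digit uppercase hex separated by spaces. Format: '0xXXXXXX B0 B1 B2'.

Sextets: U=20, F=5, h=33, 9=61
24-bit: (20<<18) | (5<<12) | (33<<6) | 61
      = 0x500000 | 0x005000 | 0x000840 | 0x00003D
      = 0x50587D
Bytes: (v>>16)&0xFF=50, (v>>8)&0xFF=58, v&0xFF=7D

Answer: 0x50587D 50 58 7D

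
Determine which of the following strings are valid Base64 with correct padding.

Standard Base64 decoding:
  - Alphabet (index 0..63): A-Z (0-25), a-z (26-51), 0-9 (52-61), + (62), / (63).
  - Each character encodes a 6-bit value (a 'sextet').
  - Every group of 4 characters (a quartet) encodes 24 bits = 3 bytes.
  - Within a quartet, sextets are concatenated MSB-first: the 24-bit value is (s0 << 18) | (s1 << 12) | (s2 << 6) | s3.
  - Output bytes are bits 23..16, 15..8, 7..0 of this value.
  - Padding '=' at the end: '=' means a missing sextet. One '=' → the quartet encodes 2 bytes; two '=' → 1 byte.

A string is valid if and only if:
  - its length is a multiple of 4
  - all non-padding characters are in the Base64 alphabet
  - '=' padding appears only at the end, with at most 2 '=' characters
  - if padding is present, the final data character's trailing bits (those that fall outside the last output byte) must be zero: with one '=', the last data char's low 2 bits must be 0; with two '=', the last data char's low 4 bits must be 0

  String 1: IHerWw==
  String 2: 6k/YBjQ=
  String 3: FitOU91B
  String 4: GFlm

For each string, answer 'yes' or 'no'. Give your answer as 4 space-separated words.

String 1: 'IHerWw==' → valid
String 2: '6k/YBjQ=' → valid
String 3: 'FitOU91B' → valid
String 4: 'GFlm' → valid

Answer: yes yes yes yes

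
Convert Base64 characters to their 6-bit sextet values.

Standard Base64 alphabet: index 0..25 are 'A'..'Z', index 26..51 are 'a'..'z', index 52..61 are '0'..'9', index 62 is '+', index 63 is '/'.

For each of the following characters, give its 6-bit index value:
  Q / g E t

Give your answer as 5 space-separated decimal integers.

Answer: 16 63 32 4 45

Derivation:
'Q': A..Z range, ord('Q') − ord('A') = 16
'/': index 63
'g': a..z range, 26 + ord('g') − ord('a') = 32
'E': A..Z range, ord('E') − ord('A') = 4
't': a..z range, 26 + ord('t') − ord('a') = 45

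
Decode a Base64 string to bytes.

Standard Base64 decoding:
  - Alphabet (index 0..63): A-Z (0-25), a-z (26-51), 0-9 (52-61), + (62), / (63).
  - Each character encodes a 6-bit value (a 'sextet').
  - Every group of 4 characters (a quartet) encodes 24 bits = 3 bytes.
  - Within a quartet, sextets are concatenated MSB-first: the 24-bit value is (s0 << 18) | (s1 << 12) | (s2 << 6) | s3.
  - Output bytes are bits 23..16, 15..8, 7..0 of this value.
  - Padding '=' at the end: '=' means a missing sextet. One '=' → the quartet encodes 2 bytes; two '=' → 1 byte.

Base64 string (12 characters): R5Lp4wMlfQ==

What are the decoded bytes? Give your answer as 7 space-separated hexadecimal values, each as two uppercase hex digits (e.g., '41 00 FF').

Answer: 47 92 E9 E3 03 25 7D

Derivation:
After char 0 ('R'=17): chars_in_quartet=1 acc=0x11 bytes_emitted=0
After char 1 ('5'=57): chars_in_quartet=2 acc=0x479 bytes_emitted=0
After char 2 ('L'=11): chars_in_quartet=3 acc=0x11E4B bytes_emitted=0
After char 3 ('p'=41): chars_in_quartet=4 acc=0x4792E9 -> emit 47 92 E9, reset; bytes_emitted=3
After char 4 ('4'=56): chars_in_quartet=1 acc=0x38 bytes_emitted=3
After char 5 ('w'=48): chars_in_quartet=2 acc=0xE30 bytes_emitted=3
After char 6 ('M'=12): chars_in_quartet=3 acc=0x38C0C bytes_emitted=3
After char 7 ('l'=37): chars_in_quartet=4 acc=0xE30325 -> emit E3 03 25, reset; bytes_emitted=6
After char 8 ('f'=31): chars_in_quartet=1 acc=0x1F bytes_emitted=6
After char 9 ('Q'=16): chars_in_quartet=2 acc=0x7D0 bytes_emitted=6
Padding '==': partial quartet acc=0x7D0 -> emit 7D; bytes_emitted=7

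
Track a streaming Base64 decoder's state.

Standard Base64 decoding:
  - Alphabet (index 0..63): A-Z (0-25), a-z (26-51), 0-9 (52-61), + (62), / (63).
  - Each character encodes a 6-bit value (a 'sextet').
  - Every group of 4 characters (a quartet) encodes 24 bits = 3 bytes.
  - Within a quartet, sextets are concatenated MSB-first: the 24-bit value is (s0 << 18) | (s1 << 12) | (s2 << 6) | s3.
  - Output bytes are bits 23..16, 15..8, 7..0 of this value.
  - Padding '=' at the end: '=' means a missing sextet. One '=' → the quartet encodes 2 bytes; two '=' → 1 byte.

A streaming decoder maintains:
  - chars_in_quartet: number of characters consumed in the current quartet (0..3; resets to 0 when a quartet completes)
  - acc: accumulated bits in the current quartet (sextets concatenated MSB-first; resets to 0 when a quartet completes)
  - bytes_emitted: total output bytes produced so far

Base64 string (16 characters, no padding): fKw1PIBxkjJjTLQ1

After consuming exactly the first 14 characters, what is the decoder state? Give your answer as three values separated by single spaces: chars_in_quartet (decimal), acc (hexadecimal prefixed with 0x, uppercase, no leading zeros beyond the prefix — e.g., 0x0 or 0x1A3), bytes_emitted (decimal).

Answer: 2 0x4CB 9

Derivation:
After char 0 ('f'=31): chars_in_quartet=1 acc=0x1F bytes_emitted=0
After char 1 ('K'=10): chars_in_quartet=2 acc=0x7CA bytes_emitted=0
After char 2 ('w'=48): chars_in_quartet=3 acc=0x1F2B0 bytes_emitted=0
After char 3 ('1'=53): chars_in_quartet=4 acc=0x7CAC35 -> emit 7C AC 35, reset; bytes_emitted=3
After char 4 ('P'=15): chars_in_quartet=1 acc=0xF bytes_emitted=3
After char 5 ('I'=8): chars_in_quartet=2 acc=0x3C8 bytes_emitted=3
After char 6 ('B'=1): chars_in_quartet=3 acc=0xF201 bytes_emitted=3
After char 7 ('x'=49): chars_in_quartet=4 acc=0x3C8071 -> emit 3C 80 71, reset; bytes_emitted=6
After char 8 ('k'=36): chars_in_quartet=1 acc=0x24 bytes_emitted=6
After char 9 ('j'=35): chars_in_quartet=2 acc=0x923 bytes_emitted=6
After char 10 ('J'=9): chars_in_quartet=3 acc=0x248C9 bytes_emitted=6
After char 11 ('j'=35): chars_in_quartet=4 acc=0x923263 -> emit 92 32 63, reset; bytes_emitted=9
After char 12 ('T'=19): chars_in_quartet=1 acc=0x13 bytes_emitted=9
After char 13 ('L'=11): chars_in_quartet=2 acc=0x4CB bytes_emitted=9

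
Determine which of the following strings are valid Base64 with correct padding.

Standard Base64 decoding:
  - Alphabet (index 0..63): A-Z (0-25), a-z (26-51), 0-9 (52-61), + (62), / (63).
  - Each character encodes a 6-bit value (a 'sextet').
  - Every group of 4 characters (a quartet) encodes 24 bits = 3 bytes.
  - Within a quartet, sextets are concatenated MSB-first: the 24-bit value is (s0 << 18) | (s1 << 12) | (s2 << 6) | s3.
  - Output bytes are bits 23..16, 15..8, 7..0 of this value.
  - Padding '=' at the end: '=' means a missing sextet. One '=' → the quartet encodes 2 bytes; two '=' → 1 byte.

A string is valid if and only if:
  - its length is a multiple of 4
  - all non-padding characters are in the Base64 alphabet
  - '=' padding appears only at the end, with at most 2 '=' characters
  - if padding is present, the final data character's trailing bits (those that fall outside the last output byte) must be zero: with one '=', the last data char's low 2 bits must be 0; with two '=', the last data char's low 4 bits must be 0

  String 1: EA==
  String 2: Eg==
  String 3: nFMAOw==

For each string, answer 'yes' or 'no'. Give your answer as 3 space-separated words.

String 1: 'EA==' → valid
String 2: 'Eg==' → valid
String 3: 'nFMAOw==' → valid

Answer: yes yes yes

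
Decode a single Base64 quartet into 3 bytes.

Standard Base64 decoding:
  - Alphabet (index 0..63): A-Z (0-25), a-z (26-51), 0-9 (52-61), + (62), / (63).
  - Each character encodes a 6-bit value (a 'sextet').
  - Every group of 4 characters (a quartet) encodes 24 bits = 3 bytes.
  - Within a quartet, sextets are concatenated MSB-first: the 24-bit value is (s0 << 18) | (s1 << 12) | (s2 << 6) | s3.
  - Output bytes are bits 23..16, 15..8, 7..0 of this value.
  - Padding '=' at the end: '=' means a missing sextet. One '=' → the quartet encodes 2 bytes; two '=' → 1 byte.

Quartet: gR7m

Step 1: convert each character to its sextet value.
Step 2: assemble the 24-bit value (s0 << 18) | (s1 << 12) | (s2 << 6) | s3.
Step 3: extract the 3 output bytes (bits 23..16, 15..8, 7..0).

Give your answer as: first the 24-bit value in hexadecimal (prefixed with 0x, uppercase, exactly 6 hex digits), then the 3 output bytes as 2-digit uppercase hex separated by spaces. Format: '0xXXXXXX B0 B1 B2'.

Sextets: g=32, R=17, 7=59, m=38
24-bit: (32<<18) | (17<<12) | (59<<6) | 38
      = 0x800000 | 0x011000 | 0x000EC0 | 0x000026
      = 0x811EE6
Bytes: (v>>16)&0xFF=81, (v>>8)&0xFF=1E, v&0xFF=E6

Answer: 0x811EE6 81 1E E6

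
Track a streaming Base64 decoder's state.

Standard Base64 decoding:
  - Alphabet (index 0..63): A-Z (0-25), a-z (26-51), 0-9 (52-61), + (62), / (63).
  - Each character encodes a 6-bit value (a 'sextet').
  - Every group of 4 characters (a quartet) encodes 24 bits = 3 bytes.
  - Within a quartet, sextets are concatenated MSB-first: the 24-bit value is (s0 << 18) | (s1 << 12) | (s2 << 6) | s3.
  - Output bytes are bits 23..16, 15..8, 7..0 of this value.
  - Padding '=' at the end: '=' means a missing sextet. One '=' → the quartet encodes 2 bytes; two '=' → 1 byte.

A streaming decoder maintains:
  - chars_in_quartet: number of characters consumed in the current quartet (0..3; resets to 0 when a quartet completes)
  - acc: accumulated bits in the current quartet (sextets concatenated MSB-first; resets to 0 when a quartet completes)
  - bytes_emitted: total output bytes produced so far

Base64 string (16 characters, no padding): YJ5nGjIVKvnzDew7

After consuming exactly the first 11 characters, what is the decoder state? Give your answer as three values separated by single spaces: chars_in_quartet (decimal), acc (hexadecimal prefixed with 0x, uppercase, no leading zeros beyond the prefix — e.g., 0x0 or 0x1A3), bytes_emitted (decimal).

After char 0 ('Y'=24): chars_in_quartet=1 acc=0x18 bytes_emitted=0
After char 1 ('J'=9): chars_in_quartet=2 acc=0x609 bytes_emitted=0
After char 2 ('5'=57): chars_in_quartet=3 acc=0x18279 bytes_emitted=0
After char 3 ('n'=39): chars_in_quartet=4 acc=0x609E67 -> emit 60 9E 67, reset; bytes_emitted=3
After char 4 ('G'=6): chars_in_quartet=1 acc=0x6 bytes_emitted=3
After char 5 ('j'=35): chars_in_quartet=2 acc=0x1A3 bytes_emitted=3
After char 6 ('I'=8): chars_in_quartet=3 acc=0x68C8 bytes_emitted=3
After char 7 ('V'=21): chars_in_quartet=4 acc=0x1A3215 -> emit 1A 32 15, reset; bytes_emitted=6
After char 8 ('K'=10): chars_in_quartet=1 acc=0xA bytes_emitted=6
After char 9 ('v'=47): chars_in_quartet=2 acc=0x2AF bytes_emitted=6
After char 10 ('n'=39): chars_in_quartet=3 acc=0xABE7 bytes_emitted=6

Answer: 3 0xABE7 6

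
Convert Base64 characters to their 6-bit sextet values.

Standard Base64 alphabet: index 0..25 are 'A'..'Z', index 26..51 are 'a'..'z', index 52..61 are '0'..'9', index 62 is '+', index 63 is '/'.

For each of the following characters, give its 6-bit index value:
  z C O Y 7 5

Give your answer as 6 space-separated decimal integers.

'z': a..z range, 26 + ord('z') − ord('a') = 51
'C': A..Z range, ord('C') − ord('A') = 2
'O': A..Z range, ord('O') − ord('A') = 14
'Y': A..Z range, ord('Y') − ord('A') = 24
'7': 0..9 range, 52 + ord('7') − ord('0') = 59
'5': 0..9 range, 52 + ord('5') − ord('0') = 57

Answer: 51 2 14 24 59 57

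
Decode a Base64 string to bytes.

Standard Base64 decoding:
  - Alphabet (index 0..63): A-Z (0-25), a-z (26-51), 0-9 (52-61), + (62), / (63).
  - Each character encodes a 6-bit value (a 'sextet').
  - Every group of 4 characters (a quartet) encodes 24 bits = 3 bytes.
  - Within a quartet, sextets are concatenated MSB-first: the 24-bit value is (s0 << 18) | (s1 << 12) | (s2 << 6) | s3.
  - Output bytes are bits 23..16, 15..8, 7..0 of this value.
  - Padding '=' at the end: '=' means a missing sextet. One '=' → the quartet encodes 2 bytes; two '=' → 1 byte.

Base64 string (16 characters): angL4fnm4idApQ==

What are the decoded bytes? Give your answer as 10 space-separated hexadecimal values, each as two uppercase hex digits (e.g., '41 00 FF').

Answer: 6A 78 0B E1 F9 E6 E2 27 40 A5

Derivation:
After char 0 ('a'=26): chars_in_quartet=1 acc=0x1A bytes_emitted=0
After char 1 ('n'=39): chars_in_quartet=2 acc=0x6A7 bytes_emitted=0
After char 2 ('g'=32): chars_in_quartet=3 acc=0x1A9E0 bytes_emitted=0
After char 3 ('L'=11): chars_in_quartet=4 acc=0x6A780B -> emit 6A 78 0B, reset; bytes_emitted=3
After char 4 ('4'=56): chars_in_quartet=1 acc=0x38 bytes_emitted=3
After char 5 ('f'=31): chars_in_quartet=2 acc=0xE1F bytes_emitted=3
After char 6 ('n'=39): chars_in_quartet=3 acc=0x387E7 bytes_emitted=3
After char 7 ('m'=38): chars_in_quartet=4 acc=0xE1F9E6 -> emit E1 F9 E6, reset; bytes_emitted=6
After char 8 ('4'=56): chars_in_quartet=1 acc=0x38 bytes_emitted=6
After char 9 ('i'=34): chars_in_quartet=2 acc=0xE22 bytes_emitted=6
After char 10 ('d'=29): chars_in_quartet=3 acc=0x3889D bytes_emitted=6
After char 11 ('A'=0): chars_in_quartet=4 acc=0xE22740 -> emit E2 27 40, reset; bytes_emitted=9
After char 12 ('p'=41): chars_in_quartet=1 acc=0x29 bytes_emitted=9
After char 13 ('Q'=16): chars_in_quartet=2 acc=0xA50 bytes_emitted=9
Padding '==': partial quartet acc=0xA50 -> emit A5; bytes_emitted=10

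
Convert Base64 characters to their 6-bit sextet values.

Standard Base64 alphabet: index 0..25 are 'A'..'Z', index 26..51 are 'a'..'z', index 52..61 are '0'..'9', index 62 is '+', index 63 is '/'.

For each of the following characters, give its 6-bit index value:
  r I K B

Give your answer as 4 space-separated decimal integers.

'r': a..z range, 26 + ord('r') − ord('a') = 43
'I': A..Z range, ord('I') − ord('A') = 8
'K': A..Z range, ord('K') − ord('A') = 10
'B': A..Z range, ord('B') − ord('A') = 1

Answer: 43 8 10 1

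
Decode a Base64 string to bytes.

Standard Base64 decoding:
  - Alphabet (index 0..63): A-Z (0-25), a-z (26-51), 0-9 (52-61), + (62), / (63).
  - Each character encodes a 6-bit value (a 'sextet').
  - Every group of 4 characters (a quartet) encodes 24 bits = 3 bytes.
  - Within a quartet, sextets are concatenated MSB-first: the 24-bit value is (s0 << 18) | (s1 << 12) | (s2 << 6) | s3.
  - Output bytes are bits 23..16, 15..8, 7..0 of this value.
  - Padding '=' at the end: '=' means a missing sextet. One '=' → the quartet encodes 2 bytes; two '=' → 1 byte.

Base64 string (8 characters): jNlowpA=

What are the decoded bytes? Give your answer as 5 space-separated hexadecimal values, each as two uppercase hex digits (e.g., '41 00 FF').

Answer: 8C D9 68 C2 90

Derivation:
After char 0 ('j'=35): chars_in_quartet=1 acc=0x23 bytes_emitted=0
After char 1 ('N'=13): chars_in_quartet=2 acc=0x8CD bytes_emitted=0
After char 2 ('l'=37): chars_in_quartet=3 acc=0x23365 bytes_emitted=0
After char 3 ('o'=40): chars_in_quartet=4 acc=0x8CD968 -> emit 8C D9 68, reset; bytes_emitted=3
After char 4 ('w'=48): chars_in_quartet=1 acc=0x30 bytes_emitted=3
After char 5 ('p'=41): chars_in_quartet=2 acc=0xC29 bytes_emitted=3
After char 6 ('A'=0): chars_in_quartet=3 acc=0x30A40 bytes_emitted=3
Padding '=': partial quartet acc=0x30A40 -> emit C2 90; bytes_emitted=5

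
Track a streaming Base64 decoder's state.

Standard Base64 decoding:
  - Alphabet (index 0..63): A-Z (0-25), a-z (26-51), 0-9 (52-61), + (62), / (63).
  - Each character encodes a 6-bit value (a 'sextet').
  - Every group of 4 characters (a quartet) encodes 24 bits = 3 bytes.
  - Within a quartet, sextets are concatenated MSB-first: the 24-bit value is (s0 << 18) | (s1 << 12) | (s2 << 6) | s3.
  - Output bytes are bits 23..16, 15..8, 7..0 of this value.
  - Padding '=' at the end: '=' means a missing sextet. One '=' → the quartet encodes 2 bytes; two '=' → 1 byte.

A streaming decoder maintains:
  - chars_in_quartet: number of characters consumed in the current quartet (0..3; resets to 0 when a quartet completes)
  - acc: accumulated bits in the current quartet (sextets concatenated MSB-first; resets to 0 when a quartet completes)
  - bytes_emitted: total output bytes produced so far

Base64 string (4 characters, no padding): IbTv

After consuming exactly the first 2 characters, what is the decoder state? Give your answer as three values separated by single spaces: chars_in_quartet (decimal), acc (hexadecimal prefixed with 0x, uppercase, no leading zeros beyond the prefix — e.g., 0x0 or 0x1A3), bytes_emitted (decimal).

Answer: 2 0x21B 0

Derivation:
After char 0 ('I'=8): chars_in_quartet=1 acc=0x8 bytes_emitted=0
After char 1 ('b'=27): chars_in_quartet=2 acc=0x21B bytes_emitted=0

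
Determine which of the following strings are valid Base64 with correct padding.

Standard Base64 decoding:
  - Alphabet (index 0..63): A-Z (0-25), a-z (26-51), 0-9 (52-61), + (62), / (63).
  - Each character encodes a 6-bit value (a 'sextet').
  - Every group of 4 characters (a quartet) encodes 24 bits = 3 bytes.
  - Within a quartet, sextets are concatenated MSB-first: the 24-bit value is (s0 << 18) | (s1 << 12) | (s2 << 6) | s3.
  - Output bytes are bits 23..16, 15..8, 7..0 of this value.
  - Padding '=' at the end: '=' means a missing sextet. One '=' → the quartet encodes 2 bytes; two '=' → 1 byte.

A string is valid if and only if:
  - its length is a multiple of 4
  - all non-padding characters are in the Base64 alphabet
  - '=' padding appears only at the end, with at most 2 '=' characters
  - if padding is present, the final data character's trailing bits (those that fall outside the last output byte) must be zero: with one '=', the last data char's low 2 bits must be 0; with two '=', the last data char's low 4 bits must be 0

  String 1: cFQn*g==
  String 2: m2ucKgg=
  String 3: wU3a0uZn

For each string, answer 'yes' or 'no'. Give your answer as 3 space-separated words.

String 1: 'cFQn*g==' → invalid (bad char(s): ['*'])
String 2: 'm2ucKgg=' → valid
String 3: 'wU3a0uZn' → valid

Answer: no yes yes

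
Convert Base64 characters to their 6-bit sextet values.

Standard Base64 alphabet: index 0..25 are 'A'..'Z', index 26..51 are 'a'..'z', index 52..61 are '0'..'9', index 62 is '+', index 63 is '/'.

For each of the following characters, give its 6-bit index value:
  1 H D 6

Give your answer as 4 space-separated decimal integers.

Answer: 53 7 3 58

Derivation:
'1': 0..9 range, 52 + ord('1') − ord('0') = 53
'H': A..Z range, ord('H') − ord('A') = 7
'D': A..Z range, ord('D') − ord('A') = 3
'6': 0..9 range, 52 + ord('6') − ord('0') = 58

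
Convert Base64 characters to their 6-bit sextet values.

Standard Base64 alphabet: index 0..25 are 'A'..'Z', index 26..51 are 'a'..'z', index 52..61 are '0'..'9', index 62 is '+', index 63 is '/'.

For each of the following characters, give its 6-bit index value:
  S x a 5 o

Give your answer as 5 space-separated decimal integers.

Answer: 18 49 26 57 40

Derivation:
'S': A..Z range, ord('S') − ord('A') = 18
'x': a..z range, 26 + ord('x') − ord('a') = 49
'a': a..z range, 26 + ord('a') − ord('a') = 26
'5': 0..9 range, 52 + ord('5') − ord('0') = 57
'o': a..z range, 26 + ord('o') − ord('a') = 40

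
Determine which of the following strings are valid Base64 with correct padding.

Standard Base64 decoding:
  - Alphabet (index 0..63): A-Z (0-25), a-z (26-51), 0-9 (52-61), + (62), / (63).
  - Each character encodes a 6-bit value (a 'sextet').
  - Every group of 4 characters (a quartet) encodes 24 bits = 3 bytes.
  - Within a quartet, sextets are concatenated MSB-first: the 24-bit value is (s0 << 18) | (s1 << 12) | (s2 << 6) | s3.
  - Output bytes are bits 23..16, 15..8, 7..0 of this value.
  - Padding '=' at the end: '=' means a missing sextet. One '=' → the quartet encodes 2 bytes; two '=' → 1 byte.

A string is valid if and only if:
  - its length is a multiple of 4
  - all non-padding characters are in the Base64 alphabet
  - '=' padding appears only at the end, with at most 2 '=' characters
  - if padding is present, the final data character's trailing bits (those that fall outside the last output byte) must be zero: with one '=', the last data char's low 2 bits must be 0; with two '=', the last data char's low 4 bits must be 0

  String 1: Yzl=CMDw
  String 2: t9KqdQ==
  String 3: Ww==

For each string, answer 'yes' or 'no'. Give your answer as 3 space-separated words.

Answer: no yes yes

Derivation:
String 1: 'Yzl=CMDw' → invalid (bad char(s): ['=']; '=' in middle)
String 2: 't9KqdQ==' → valid
String 3: 'Ww==' → valid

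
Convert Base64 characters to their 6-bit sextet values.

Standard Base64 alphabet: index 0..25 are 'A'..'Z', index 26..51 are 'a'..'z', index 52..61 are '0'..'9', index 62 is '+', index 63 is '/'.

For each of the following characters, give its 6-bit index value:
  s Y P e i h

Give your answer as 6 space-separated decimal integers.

Answer: 44 24 15 30 34 33

Derivation:
's': a..z range, 26 + ord('s') − ord('a') = 44
'Y': A..Z range, ord('Y') − ord('A') = 24
'P': A..Z range, ord('P') − ord('A') = 15
'e': a..z range, 26 + ord('e') − ord('a') = 30
'i': a..z range, 26 + ord('i') − ord('a') = 34
'h': a..z range, 26 + ord('h') − ord('a') = 33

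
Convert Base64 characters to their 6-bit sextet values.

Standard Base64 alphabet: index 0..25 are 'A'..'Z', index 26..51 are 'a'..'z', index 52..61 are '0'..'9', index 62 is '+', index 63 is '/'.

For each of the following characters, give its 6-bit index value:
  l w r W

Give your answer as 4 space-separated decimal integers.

'l': a..z range, 26 + ord('l') − ord('a') = 37
'w': a..z range, 26 + ord('w') − ord('a') = 48
'r': a..z range, 26 + ord('r') − ord('a') = 43
'W': A..Z range, ord('W') − ord('A') = 22

Answer: 37 48 43 22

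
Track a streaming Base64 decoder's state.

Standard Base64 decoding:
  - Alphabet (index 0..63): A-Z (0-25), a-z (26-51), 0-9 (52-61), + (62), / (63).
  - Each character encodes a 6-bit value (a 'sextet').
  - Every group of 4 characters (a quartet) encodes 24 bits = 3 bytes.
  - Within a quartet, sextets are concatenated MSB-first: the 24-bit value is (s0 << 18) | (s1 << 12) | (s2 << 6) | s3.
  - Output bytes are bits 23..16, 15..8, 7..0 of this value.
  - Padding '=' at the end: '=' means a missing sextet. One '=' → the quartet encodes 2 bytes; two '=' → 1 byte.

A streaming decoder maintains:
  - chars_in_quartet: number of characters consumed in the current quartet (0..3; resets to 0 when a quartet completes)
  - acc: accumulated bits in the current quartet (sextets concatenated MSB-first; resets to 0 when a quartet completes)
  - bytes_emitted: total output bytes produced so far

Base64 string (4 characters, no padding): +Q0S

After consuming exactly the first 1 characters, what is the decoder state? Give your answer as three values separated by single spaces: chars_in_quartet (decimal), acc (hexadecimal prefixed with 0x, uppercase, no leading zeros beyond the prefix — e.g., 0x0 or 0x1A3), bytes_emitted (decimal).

After char 0 ('+'=62): chars_in_quartet=1 acc=0x3E bytes_emitted=0

Answer: 1 0x3E 0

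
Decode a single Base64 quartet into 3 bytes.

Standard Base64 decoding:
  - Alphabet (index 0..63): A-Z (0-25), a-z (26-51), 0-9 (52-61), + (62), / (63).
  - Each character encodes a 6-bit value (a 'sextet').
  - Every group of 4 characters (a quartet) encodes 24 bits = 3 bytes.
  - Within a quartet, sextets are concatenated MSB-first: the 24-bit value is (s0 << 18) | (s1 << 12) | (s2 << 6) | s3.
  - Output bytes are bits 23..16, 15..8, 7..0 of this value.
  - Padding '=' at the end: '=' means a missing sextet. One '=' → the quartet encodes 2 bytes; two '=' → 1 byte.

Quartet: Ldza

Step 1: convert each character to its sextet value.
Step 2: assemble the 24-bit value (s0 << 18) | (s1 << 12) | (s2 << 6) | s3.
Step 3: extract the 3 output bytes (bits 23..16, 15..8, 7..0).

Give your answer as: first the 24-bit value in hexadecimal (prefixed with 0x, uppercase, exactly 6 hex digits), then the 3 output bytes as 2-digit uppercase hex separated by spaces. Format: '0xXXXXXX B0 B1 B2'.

Sextets: L=11, d=29, z=51, a=26
24-bit: (11<<18) | (29<<12) | (51<<6) | 26
      = 0x2C0000 | 0x01D000 | 0x000CC0 | 0x00001A
      = 0x2DDCDA
Bytes: (v>>16)&0xFF=2D, (v>>8)&0xFF=DC, v&0xFF=DA

Answer: 0x2DDCDA 2D DC DA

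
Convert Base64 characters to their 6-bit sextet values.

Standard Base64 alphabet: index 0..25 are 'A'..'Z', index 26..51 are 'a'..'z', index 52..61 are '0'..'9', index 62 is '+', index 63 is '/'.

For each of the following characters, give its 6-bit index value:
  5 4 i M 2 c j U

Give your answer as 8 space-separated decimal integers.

Answer: 57 56 34 12 54 28 35 20

Derivation:
'5': 0..9 range, 52 + ord('5') − ord('0') = 57
'4': 0..9 range, 52 + ord('4') − ord('0') = 56
'i': a..z range, 26 + ord('i') − ord('a') = 34
'M': A..Z range, ord('M') − ord('A') = 12
'2': 0..9 range, 52 + ord('2') − ord('0') = 54
'c': a..z range, 26 + ord('c') − ord('a') = 28
'j': a..z range, 26 + ord('j') − ord('a') = 35
'U': A..Z range, ord('U') − ord('A') = 20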